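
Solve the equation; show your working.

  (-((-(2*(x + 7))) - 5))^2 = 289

Step 1. [(-((-(2*(x + 7))) - 5))^2 = 289] √ both sides: 289 ≥ 0 gives two branches, so sqrt: -((-(2*(x + 7))) - 5) = 17 or -17.
Step 2. [-((-(2*(x + 7))) - 5) = 17 or -17] leading − — multiply by −1 ⇒ neg: (-(2*(x + 7))) - 5 = -17 or 17.
Step 3. [(-(2*(x + 7))) - 5 = -17 or 17] 5 comes off first (add 5), so sub: -(2*(x + 7)) = -12 or 22.
Step 4. [-(2*(x + 7)) = -12 or 22] leading − — multiply by −1, so neg: 2*(x + 7) = 12 or -22.
Step 5. [2*(x + 7) = 12 or -22] LHS = 2·(…); ÷2 both sides. So div: x + 7 = 6 or -11.
Step 6. [x + 7 = 6 or -11] peel the +7: subtract 7 from each side, so sub: x = -1 or -18.

Answer: x ∈ {-18, -1}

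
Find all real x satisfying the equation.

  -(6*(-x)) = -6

Step 1. [-(6*(-x)) = -6] flip signs both sides. So neg: 6*(-x) = 6.
Step 2. [6*(-x) = 6] 6 out front; divide by 6. So div: -x = 1.
Step 3. [-x = 1] flip signs both sides, so neg: x = -1.

Answer: x ∈ {-1}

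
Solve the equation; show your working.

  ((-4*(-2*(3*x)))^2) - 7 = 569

Step 1. [((-4*(-2*(3*x)))^2) - 7 = 569] peel the -7: add 7 from each side ⇒ sub: (-4*(-2*(3*x)))^2 = 576.
Step 2. [(-4*(-2*(3*x)))^2 = 576] LHS squared, RHS 576 ≥ 0: apply √ (±) ⇒ sqrt: -4*(-2*(3*x)) = 24 or -24.
Step 3. [-4*(-2*(3*x)) = 24 or -24] leading coefficient -4: divide by -4 ⇒ div: -2*(3*x) = -6 or 6.
Step 4. [-2*(3*x) = -6 or 6] leading coefficient -2: divide by -2 ⇒ div: 3*x = 3 or -3.
Step 5. [3*x = 3 or -3] 3 out front; divide by 3, so div: x = 1 or -1.

Answer: x ∈ {-1, 1}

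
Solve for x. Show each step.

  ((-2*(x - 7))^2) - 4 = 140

Step 1. [((-2*(x - 7))^2) - 4 = 140] add 4: x sits inside (… - 4). So sub: (-2*(x - 7))^2 = 144.
Step 2. [(-2*(x - 7))^2 = 144] 144 ≥ 0, LHS is (·)² — take ±√. So sqrt: -2*(x - 7) = 12 or -12.
Step 3. [-2*(x - 7) = 12 or -12] -2 out front; divide by -2. So div: x - 7 = -6 or 6.
Step 4. [x - 7 = -6 or 6] -7 is outermost — add 7 both sides ⇒ sub: x = 1 or 13.

Answer: x ∈ {1, 13}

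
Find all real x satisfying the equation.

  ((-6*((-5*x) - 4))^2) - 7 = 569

Step 1. [((-6*((-5*x) - 4))^2) - 7 = 569] -7 is outermost — add 7 both sides ⇒ sub: (-6*((-5*x) - 4))^2 = 576.
Step 2. [(-6*((-5*x) - 4))^2 = 576] √ both sides: 576 ≥ 0 gives two branches ⇒ sqrt: -6*((-5*x) - 4) = 24 or -24.
Step 3. [-6*((-5*x) - 4) = 24 or -24] LHS = -6·(…); ÷-6 both sides ⇒ div: (-5*x) - 4 = -4 or 4.
Step 4. [(-5*x) - 4 = -4 or 4] add 4: x sits inside (… - 4). So sub: -5*x = 0 or 8.
Step 5. [-5*x = 0 or 8] divide by the outer -5, so div: x = 0 or -8/5.

Answer: x ∈ {-8/5, 0}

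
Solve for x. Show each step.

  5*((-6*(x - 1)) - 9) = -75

Step 1. [5*((-6*(x - 1)) - 9) = -75] 5·(inner) — divide through by 5 ⇒ div: (-6*(x - 1)) - 9 = -15.
Step 2. [(-6*(x - 1)) - 9 = -15] the outer -9 inverts by adding 9 ⇒ sub: -6*(x - 1) = -6.
Step 3. [-6*(x - 1) = -6] LHS = -6·(…); ÷-6 both sides, so div: x - 1 = 1.
Step 4. [x - 1 = 1] 1 comes off first (add 1), so sub: x = 2.

Answer: x ∈ {2}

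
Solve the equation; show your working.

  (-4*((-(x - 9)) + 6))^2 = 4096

Step 1. [(-4*((-(x - 9)) + 6))^2 = 4096] √ both sides: 4096 ≥ 0 gives two branches ⇒ sqrt: -4*((-(x - 9)) + 6) = 64 or -64.
Step 2. [-4*((-(x - 9)) + 6) = 64 or -64] -4 out front; divide by -4, so div: (-(x - 9)) + 6 = -16 or 16.
Step 3. [(-(x - 9)) + 6 = -16 or 16] subtract 6: x sits inside (… + 6), so sub: -(x - 9) = -22 or 10.
Step 4. [-(x - 9) = -22 or 10] LHS negated; negate both sides, so neg: x - 9 = 22 or -10.
Step 5. [x - 9 = 22 or -10] add 9: x sits inside (… - 9), so sub: x = 31 or -1.

Answer: x ∈ {-1, 31}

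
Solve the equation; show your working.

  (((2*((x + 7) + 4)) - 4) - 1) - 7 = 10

Step 1. [(((2*((x + 7) + 4)) - 4) - 1) - 7 = 10] -7 is outermost — add 7 both sides. So sub: ((2*((x + 7) + 4)) - 4) - 1 = 17.
Step 2. [((2*((x + 7) + 4)) - 4) - 1 = 17] add 1: x sits inside (… - 1). So sub: (2*((x + 7) + 4)) - 4 = 18.
Step 3. [(2*((x + 7) + 4)) - 4 = 18] 2 divides every term; factor it out, so factor: ((x + 7) + 4) - 2 = 9.
Step 4. [((x + 7) + 4) - 2 = 9] 2 comes off first (add 2), so sub: (x + 7) + 4 = 11.
Step 5. [(x + 7) + 4 = 11] 4 comes off first (subtract 4) ⇒ sub: x + 7 = 7.
Step 6. [x + 7 = 7] the outer +7 inverts by subtracting 7 ⇒ sub: x = 0.

Answer: x ∈ {0}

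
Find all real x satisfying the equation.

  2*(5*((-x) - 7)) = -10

Step 1. [2*(5*((-x) - 7)) = -10] 2·(inner) — divide through by 2. So div: 5*((-x) - 7) = -5.
Step 2. [5*((-x) - 7) = -5] 5·(inner) — divide through by 5 ⇒ div: (-x) - 7 = -1.
Step 3. [(-x) - 7 = -1] add 7: x sits inside (… - 7), so sub: -x = 6.
Step 4. [-x = 6] LHS negated; negate both sides, so neg: x = -6.

Answer: x ∈ {-6}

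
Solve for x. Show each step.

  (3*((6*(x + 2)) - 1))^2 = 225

Step 1. [(3*((6*(x + 2)) - 1))^2 = 225] 225 ≥ 0, LHS is (·)² — take ±√. So sqrt: 3*((6*(x + 2)) - 1) = 15 or -15.
Step 2. [3*((6*(x + 2)) - 1) = 15 or -15] LHS = 3·(…); ÷3 both sides. So div: (6*(x + 2)) - 1 = 5 or -5.
Step 3. [(6*(x + 2)) - 1 = 5 or -5] -1 is outermost — add 1 both sides ⇒ sub: 6*(x + 2) = 6 or -4.
Step 4. [6*(x + 2) = 6 or -4] 6·(inner) — divide through by 6. So div: x + 2 = 1 or -2/3.
Step 5. [x + 2 = 1 or -2/3] peel the +2: subtract 2 from each side. So sub: x = -1 or -8/3.

Answer: x ∈ {-8/3, -1}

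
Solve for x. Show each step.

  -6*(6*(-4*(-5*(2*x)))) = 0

Step 1. [-6*(6*(-4*(-5*(2*x)))) = 0] leading coefficient -6: divide by -6. So div: 6*(-4*(-5*(2*x))) = 0.
Step 2. [6*(-4*(-5*(2*x))) = 0] divide by the outer 6. So div: -4*(-5*(2*x)) = 0.
Step 3. [-4*(-5*(2*x)) = 0] divide by the outer -4, so div: -5*(2*x) = 0.
Step 4. [-5*(2*x) = 0] leading coefficient -5: divide by -5 ⇒ div: 2*x = 0.
Step 5. [2*x = 0] LHS = 2·(…); ÷2 both sides, so div: x = 0.

Answer: x ∈ {0}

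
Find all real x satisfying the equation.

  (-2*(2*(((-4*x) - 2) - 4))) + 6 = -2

Step 1. [(-2*(2*(((-4*x) - 2) - 4))) + 6 = -2] -2 divides every term; factor it out, so factor: (2*(((-4*x) - 2) - 4)) - 3 = 1.
Step 2. [(2*(((-4*x) - 2) - 4)) - 3 = 1] add 3: x sits inside (… - 3), so sub: 2*(((-4*x) - 2) - 4) = 4.
Step 3. [2*(((-4*x) - 2) - 4) = 4] leading coefficient 2: divide by 2. So div: ((-4*x) - 2) - 4 = 2.
Step 4. [((-4*x) - 2) - 4 = 2] -4 is outermost — add 4 both sides. So sub: (-4*x) - 2 = 6.
Step 5. [(-4*x) - 2 = 6] 2 comes off first (add 2). So sub: -4*x = 8.
Step 6. [-4*x = 8] -4 out front; divide by -4. So div: x = -2.

Answer: x ∈ {-2}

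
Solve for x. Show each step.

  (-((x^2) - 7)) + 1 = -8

Step 1. [(-((x^2) - 7)) + 1 = -8] peel the +1: subtract 1 from each side, so sub: -((x^2) - 7) = -9.
Step 2. [-((x^2) - 7) = -9] LHS negated; negate both sides. So neg: (x^2) - 7 = 9.
Step 3. [(x^2) - 7 = 9] add 7: x sits inside (… - 7). So sub: x^2 = 16.
Step 4. [x^2 = 16] √ both sides: 16 ≥ 0 gives two branches ⇒ sqrt: x = 4 or -4.

Answer: x ∈ {-4, 4}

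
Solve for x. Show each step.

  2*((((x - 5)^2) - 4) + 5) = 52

Step 1. [2*((((x - 5)^2) - 4) + 5) = 52] 2 out front; divide by 2. So div: (((x - 5)^2) - 4) + 5 = 26.
Step 2. [(((x - 5)^2) - 4) + 5 = 26] the outer +5 inverts by subtracting 5, so sub: ((x - 5)^2) - 4 = 21.
Step 3. [((x - 5)^2) - 4 = 21] 4 comes off first (add 4) ⇒ sub: (x - 5)^2 = 25.
Step 4. [(x - 5)^2 = 25] 25 ≥ 0, LHS is (·)² — take ±√. So sqrt: x - 5 = 5 or -5.
Step 5. [x - 5 = 5 or -5] the outer -5 inverts by adding 5, so sub: x = 10 or 0.

Answer: x ∈ {0, 10}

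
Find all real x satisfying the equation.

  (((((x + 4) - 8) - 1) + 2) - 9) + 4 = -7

Step 1. [(((((x + 4) - 8) - 1) + 2) - 9) + 4 = -7] 4 comes off first (subtract 4), so sub: ((((x + 4) - 8) - 1) + 2) - 9 = -11.
Step 2. [((((x + 4) - 8) - 1) + 2) - 9 = -11] 9 comes off first (add 9), so sub: (((x + 4) - 8) - 1) + 2 = -2.
Step 3. [(((x + 4) - 8) - 1) + 2 = -2] the outer +2 inverts by subtracting 2. So sub: ((x + 4) - 8) - 1 = -4.
Step 4. [((x + 4) - 8) - 1 = -4] 1 comes off first (add 1). So sub: (x + 4) - 8 = -3.
Step 5. [(x + 4) - 8 = -3] the outer -8 inverts by adding 8, so sub: x + 4 = 5.
Step 6. [x + 4 = 5] the outer +4 inverts by subtracting 4 ⇒ sub: x = 1.

Answer: x ∈ {1}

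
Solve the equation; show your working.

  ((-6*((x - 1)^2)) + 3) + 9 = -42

Step 1. [((-6*((x - 1)^2)) + 3) + 9 = -42] subtract 9: x sits inside (… + 9). So sub: (-6*((x - 1)^2)) + 3 = -51.
Step 2. [(-6*((x - 1)^2)) + 3 = -51] +3 is outermost — subtract 3 both sides ⇒ sub: -6*((x - 1)^2) = -54.
Step 3. [-6*((x - 1)^2) = -54] -6·(inner) — divide through by -6, so div: (x - 1)^2 = 9.
Step 4. [(x - 1)^2 = 9] 9 ≥ 0, LHS is (·)² — take ±√. So sqrt: x - 1 = 3 or -3.
Step 5. [x - 1 = 3 or -3] add 1: x sits inside (… - 1) ⇒ sub: x = 4 or -2.

Answer: x ∈ {-2, 4}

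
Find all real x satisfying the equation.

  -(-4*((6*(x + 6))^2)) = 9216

Step 1. [-(-4*((6*(x + 6))^2)) = 9216] leading − — multiply by −1. So neg: -4*((6*(x + 6))^2) = -9216.
Step 2. [-4*((6*(x + 6))^2) = -9216] leading coefficient -4: divide by -4. So div: (6*(x + 6))^2 = 2304.
Step 3. [(6*(x + 6))^2 = 2304] √ both sides: 2304 ≥ 0 gives two branches ⇒ sqrt: 6*(x + 6) = 48 or -48.
Step 4. [6*(x + 6) = 48 or -48] 6·(inner) — divide through by 6, so div: x + 6 = 8 or -8.
Step 5. [x + 6 = 8 or -8] +6 is outermost — subtract 6 both sides ⇒ sub: x = 2 or -14.

Answer: x ∈ {-14, 2}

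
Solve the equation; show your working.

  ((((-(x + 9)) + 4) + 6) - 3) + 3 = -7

Step 1. [((((-(x + 9)) + 4) + 6) - 3) + 3 = -7] +3 is outermost — subtract 3 both sides, so sub: (((-(x + 9)) + 4) + 6) - 3 = -10.
Step 2. [(((-(x + 9)) + 4) + 6) - 3 = -10] the outer -3 inverts by adding 3 ⇒ sub: ((-(x + 9)) + 4) + 6 = -7.
Step 3. [((-(x + 9)) + 4) + 6 = -7] peel the +6: subtract 6 from each side ⇒ sub: (-(x + 9)) + 4 = -13.
Step 4. [(-(x + 9)) + 4 = -13] subtract 4: x sits inside (… + 4). So sub: -(x + 9) = -17.
Step 5. [-(x + 9) = -17] flip signs both sides, so neg: x + 9 = 17.
Step 6. [x + 9 = 17] peel the +9: subtract 9 from each side. So sub: x = 8.

Answer: x ∈ {8}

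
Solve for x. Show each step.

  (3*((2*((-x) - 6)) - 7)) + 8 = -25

Step 1. [(3*((2*((-x) - 6)) - 7)) + 8 = -25] 8 comes off first (subtract 8), so sub: 3*((2*((-x) - 6)) - 7) = -33.
Step 2. [3*((2*((-x) - 6)) - 7) = -33] leading coefficient 3: divide by 3. So div: (2*((-x) - 6)) - 7 = -11.
Step 3. [(2*((-x) - 6)) - 7 = -11] 7 comes off first (add 7) ⇒ sub: 2*((-x) - 6) = -4.
Step 4. [2*((-x) - 6) = -4] leading coefficient 2: divide by 2 ⇒ div: (-x) - 6 = -2.
Step 5. [(-x) - 6 = -2] the outer -6 inverts by adding 6. So sub: -x = 4.
Step 6. [-x = 4] leading − — multiply by −1. So neg: x = -4.

Answer: x ∈ {-4}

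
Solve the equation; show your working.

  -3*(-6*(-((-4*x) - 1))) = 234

Step 1. [-3*(-6*(-((-4*x) - 1))) = 234] divide by the outer -3, so div: -6*(-((-4*x) - 1)) = -78.
Step 2. [-6*(-((-4*x) - 1)) = -78] leading coefficient -6: divide by -6 ⇒ div: -((-4*x) - 1) = 13.
Step 3. [-((-4*x) - 1) = 13] flip signs both sides, so neg: (-4*x) - 1 = -13.
Step 4. [(-4*x) - 1 = -13] the outer -1 inverts by adding 1 ⇒ sub: -4*x = -12.
Step 5. [-4*x = -12] leading coefficient -4: divide by -4, so div: x = 3.

Answer: x ∈ {3}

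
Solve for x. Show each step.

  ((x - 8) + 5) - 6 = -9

Step 1. [((x - 8) + 5) - 6 = -9] add 6: x sits inside (… - 6) ⇒ sub: (x - 8) + 5 = -3.
Step 2. [(x - 8) + 5 = -3] peel the +5: subtract 5 from each side ⇒ sub: x - 8 = -8.
Step 3. [x - 8 = -8] peel the -8: add 8 from each side. So sub: x = 0.

Answer: x ∈ {0}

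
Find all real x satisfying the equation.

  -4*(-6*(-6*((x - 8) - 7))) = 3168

Step 1. [-4*(-6*(-6*((x - 8) - 7))) = 3168] divide by the outer -4, so div: -6*(-6*((x - 8) - 7)) = -792.
Step 2. [-6*(-6*((x - 8) - 7)) = -792] LHS = -6·(…); ÷-6 both sides, so div: -6*((x - 8) - 7) = 132.
Step 3. [-6*((x - 8) - 7) = 132] LHS = -6·(…); ÷-6 both sides, so div: (x - 8) - 7 = -22.
Step 4. [(x - 8) - 7 = -22] the outer -7 inverts by adding 7, so sub: x - 8 = -15.
Step 5. [x - 8 = -15] 8 comes off first (add 8), so sub: x = -7.

Answer: x ∈ {-7}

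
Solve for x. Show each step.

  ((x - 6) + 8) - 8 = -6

Step 1. [((x - 6) + 8) - 8 = -6] the outer -8 inverts by adding 8. So sub: (x - 6) + 8 = 2.
Step 2. [(x - 6) + 8 = 2] +8 is outermost — subtract 8 both sides, so sub: x - 6 = -6.
Step 3. [x - 6 = -6] peel the -6: add 6 from each side, so sub: x = 0.

Answer: x ∈ {0}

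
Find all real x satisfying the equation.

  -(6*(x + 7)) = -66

Step 1. [-(6*(x + 7)) = -66] leading − — multiply by −1. So neg: 6*(x + 7) = 66.
Step 2. [6*(x + 7) = 66] 6 out front; divide by 6 ⇒ div: x + 7 = 11.
Step 3. [x + 7 = 11] the outer +7 inverts by subtracting 7 ⇒ sub: x = 4.

Answer: x ∈ {4}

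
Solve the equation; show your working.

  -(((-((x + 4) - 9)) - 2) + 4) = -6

Step 1. [-(((-((x + 4) - 9)) - 2) + 4) = -6] LHS negated; negate both sides ⇒ neg: ((-((x + 4) - 9)) - 2) + 4 = 6.
Step 2. [((-((x + 4) - 9)) - 2) + 4 = 6] +4 is outermost — subtract 4 both sides. So sub: (-((x + 4) - 9)) - 2 = 2.
Step 3. [(-((x + 4) - 9)) - 2 = 2] 2 comes off first (add 2). So sub: -((x + 4) - 9) = 4.
Step 4. [-((x + 4) - 9) = 4] LHS negated; negate both sides, so neg: (x + 4) - 9 = -4.
Step 5. [(x + 4) - 9 = -4] 9 comes off first (add 9), so sub: x + 4 = 5.
Step 6. [x + 4 = 5] the outer +4 inverts by subtracting 4, so sub: x = 1.

Answer: x ∈ {1}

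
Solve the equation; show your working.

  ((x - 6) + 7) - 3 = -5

Step 1. [((x - 6) + 7) - 3 = -5] peel the -3: add 3 from each side. So sub: (x - 6) + 7 = -2.
Step 2. [(x - 6) + 7 = -2] +7 is outermost — subtract 7 both sides, so sub: x - 6 = -9.
Step 3. [x - 6 = -9] the outer -6 inverts by adding 6, so sub: x = -3.

Answer: x ∈ {-3}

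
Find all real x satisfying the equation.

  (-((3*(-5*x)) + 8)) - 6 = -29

Step 1. [(-((3*(-5*x)) + 8)) - 6 = -29] peel the -6: add 6 from each side. So sub: -((3*(-5*x)) + 8) = -23.
Step 2. [-((3*(-5*x)) + 8) = -23] leading − — multiply by −1, so neg: (3*(-5*x)) + 8 = 23.
Step 3. [(3*(-5*x)) + 8 = 23] +8 is outermost — subtract 8 both sides, so sub: 3*(-5*x) = 15.
Step 4. [3*(-5*x) = 15] LHS = 3·(…); ÷3 both sides, so div: -5*x = 5.
Step 5. [-5*x = 5] -5·(inner) — divide through by -5 ⇒ div: x = -1.

Answer: x ∈ {-1}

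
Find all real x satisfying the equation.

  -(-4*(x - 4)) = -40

Step 1. [-(-4*(x - 4)) = -40] leading − — multiply by −1, so neg: -4*(x - 4) = 40.
Step 2. [-4*(x - 4) = 40] LHS = -4·(…); ÷-4 both sides. So div: x - 4 = -10.
Step 3. [x - 4 = -10] 4 comes off first (add 4). So sub: x = -6.

Answer: x ∈ {-6}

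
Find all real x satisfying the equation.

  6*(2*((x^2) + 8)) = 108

Step 1. [6*(2*((x^2) + 8)) = 108] 6·(inner) — divide through by 6, so div: 2*((x^2) + 8) = 18.
Step 2. [2*((x^2) + 8) = 18] 2·(inner) — divide through by 2, so div: (x^2) + 8 = 9.
Step 3. [(x^2) + 8 = 9] peel the +8: subtract 8 from each side. So sub: x^2 = 1.
Step 4. [x^2 = 1] √ both sides: 1 ≥ 0 gives two branches, so sqrt: x = 1 or -1.

Answer: x ∈ {-1, 1}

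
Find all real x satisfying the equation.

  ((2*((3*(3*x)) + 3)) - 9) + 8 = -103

Step 1. [((2*((3*(3*x)) + 3)) - 9) + 8 = -103] peel the +8: subtract 8 from each side, so sub: (2*((3*(3*x)) + 3)) - 9 = -111.
Step 2. [(2*((3*(3*x)) + 3)) - 9 = -111] peel the -9: add 9 from each side. So sub: 2*((3*(3*x)) + 3) = -102.
Step 3. [2*((3*(3*x)) + 3) = -102] 2 out front; divide by 2, so div: (3*(3*x)) + 3 = -51.
Step 4. [(3*(3*x)) + 3 = -51] the outer +3 inverts by subtracting 3 ⇒ sub: 3*(3*x) = -54.
Step 5. [3*(3*x) = -54] divide by the outer 3, so div: 3*x = -18.
Step 6. [3*x = -18] 3·(inner) — divide through by 3 ⇒ div: x = -6.

Answer: x ∈ {-6}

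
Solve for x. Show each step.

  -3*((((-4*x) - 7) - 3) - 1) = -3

Step 1. [-3*((((-4*x) - 7) - 3) - 1) = -3] -3 out front; divide by -3. So div: (((-4*x) - 7) - 3) - 1 = 1.
Step 2. [(((-4*x) - 7) - 3) - 1 = 1] peel the -1: add 1 from each side ⇒ sub: ((-4*x) - 7) - 3 = 2.
Step 3. [((-4*x) - 7) - 3 = 2] the outer -3 inverts by adding 3 ⇒ sub: (-4*x) - 7 = 5.
Step 4. [(-4*x) - 7 = 5] peel the -7: add 7 from each side, so sub: -4*x = 12.
Step 5. [-4*x = 12] -4 out front; divide by -4, so div: x = -3.

Answer: x ∈ {-3}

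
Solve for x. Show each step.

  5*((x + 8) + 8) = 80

Step 1. [5*((x + 8) + 8) = 80] 5·(inner) — divide through by 5. So div: (x + 8) + 8 = 16.
Step 2. [(x + 8) + 8 = 16] the outer +8 inverts by subtracting 8. So sub: x + 8 = 8.
Step 3. [x + 8 = 8] the outer +8 inverts by subtracting 8, so sub: x = 0.

Answer: x ∈ {0}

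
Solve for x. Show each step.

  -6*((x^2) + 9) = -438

Step 1. [-6*((x^2) + 9) = -438] LHS = -6·(…); ÷-6 both sides, so div: (x^2) + 9 = 73.
Step 2. [(x^2) + 9 = 73] 9 comes off first (subtract 9). So sub: x^2 = 64.
Step 3. [x^2 = 64] 64 ≥ 0, LHS is (·)² — take ±√, so sqrt: x = 8 or -8.

Answer: x ∈ {-8, 8}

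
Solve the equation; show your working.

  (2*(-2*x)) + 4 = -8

Step 1. [(2*(-2*x)) + 4 = -8] common factor 2 (LHS and -8) — divide through ⇒ factor: (-2*x) + 2 = -4.
Step 2. [(-2*x) + 2 = -4] -2 divides every term; factor it out ⇒ factor: x - 1 = 2.
Step 3. [x - 1 = 2] peel the -1: add 1 from each side. So sub: x = 3.

Answer: x ∈ {3}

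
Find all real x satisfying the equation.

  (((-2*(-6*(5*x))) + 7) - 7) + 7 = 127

Step 1. [(((-2*(-6*(5*x))) + 7) - 7) + 7 = 127] +7 is outermost — subtract 7 both sides ⇒ sub: ((-2*(-6*(5*x))) + 7) - 7 = 120.
Step 2. [((-2*(-6*(5*x))) + 7) - 7 = 120] the outer -7 inverts by adding 7, so sub: (-2*(-6*(5*x))) + 7 = 127.
Step 3. [(-2*(-6*(5*x))) + 7 = 127] +7 is outermost — subtract 7 both sides, so sub: -2*(-6*(5*x)) = 120.
Step 4. [-2*(-6*(5*x)) = 120] divide by the outer -2. So div: -6*(5*x) = -60.
Step 5. [-6*(5*x) = -60] divide by the outer -6 ⇒ div: 5*x = 10.
Step 6. [5*x = 10] 5·(inner) — divide through by 5. So div: x = 2.

Answer: x ∈ {2}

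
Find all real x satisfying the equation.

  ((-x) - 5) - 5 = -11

Step 1. [((-x) - 5) - 5 = -11] -5 is outermost — add 5 both sides. So sub: (-x) - 5 = -6.
Step 2. [(-x) - 5 = -6] -5 is outermost — add 5 both sides ⇒ sub: -x = -1.
Step 3. [-x = -1] flip signs both sides. So neg: x = 1.

Answer: x ∈ {1}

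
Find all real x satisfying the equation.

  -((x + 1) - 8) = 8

Step 1. [-((x + 1) - 8) = 8] LHS negated; negate both sides ⇒ neg: (x + 1) - 8 = -8.
Step 2. [(x + 1) - 8 = -8] peel the -8: add 8 from each side. So sub: x + 1 = 0.
Step 3. [x + 1 = 0] peel the +1: subtract 1 from each side ⇒ sub: x = -1.

Answer: x ∈ {-1}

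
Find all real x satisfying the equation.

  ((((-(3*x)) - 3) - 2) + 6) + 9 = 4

Step 1. [((((-(3*x)) - 3) - 2) + 6) + 9 = 4] peel the +9: subtract 9 from each side ⇒ sub: (((-(3*x)) - 3) - 2) + 6 = -5.
Step 2. [(((-(3*x)) - 3) - 2) + 6 = -5] peel the +6: subtract 6 from each side, so sub: ((-(3*x)) - 3) - 2 = -11.
Step 3. [((-(3*x)) - 3) - 2 = -11] 2 comes off first (add 2) ⇒ sub: (-(3*x)) - 3 = -9.
Step 4. [(-(3*x)) - 3 = -9] 3 comes off first (add 3). So sub: -(3*x) = -6.
Step 5. [-(3*x) = -6] flip signs both sides. So neg: 3*x = 6.
Step 6. [3*x = 6] 3 out front; divide by 3 ⇒ div: x = 2.

Answer: x ∈ {2}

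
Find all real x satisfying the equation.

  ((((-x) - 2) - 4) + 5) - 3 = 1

Step 1. [((((-x) - 2) - 4) + 5) - 3 = 1] 3 comes off first (add 3). So sub: (((-x) - 2) - 4) + 5 = 4.
Step 2. [(((-x) - 2) - 4) + 5 = 4] the outer +5 inverts by subtracting 5. So sub: ((-x) - 2) - 4 = -1.
Step 3. [((-x) - 2) - 4 = -1] the outer -4 inverts by adding 4 ⇒ sub: (-x) - 2 = 3.
Step 4. [(-x) - 2 = 3] peel the -2: add 2 from each side ⇒ sub: -x = 5.
Step 5. [-x = 5] LHS negated; negate both sides, so neg: x = -5.

Answer: x ∈ {-5}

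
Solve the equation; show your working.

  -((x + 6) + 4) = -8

Step 1. [-((x + 6) + 4) = -8] LHS negated; negate both sides, so neg: (x + 6) + 4 = 8.
Step 2. [(x + 6) + 4 = 8] peel the +4: subtract 4 from each side, so sub: x + 6 = 4.
Step 3. [x + 6 = 4] subtract 6: x sits inside (… + 6), so sub: x = -2.

Answer: x ∈ {-2}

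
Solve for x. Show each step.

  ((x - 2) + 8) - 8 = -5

Step 1. [((x - 2) + 8) - 8 = -5] add 8: x sits inside (… - 8), so sub: (x - 2) + 8 = 3.
Step 2. [(x - 2) + 8 = 3] +8 is outermost — subtract 8 both sides. So sub: x - 2 = -5.
Step 3. [x - 2 = -5] -2 is outermost — add 2 both sides. So sub: x = -3.

Answer: x ∈ {-3}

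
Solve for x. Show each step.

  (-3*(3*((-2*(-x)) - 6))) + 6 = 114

Step 1. [(-3*(3*((-2*(-x)) - 6))) + 6 = 114] common factor -3 (LHS and 114) — divide through. So factor: (3*((-2*(-x)) - 6)) - 2 = -38.
Step 2. [(3*((-2*(-x)) - 6)) - 2 = -38] 2 comes off first (add 2), so sub: 3*((-2*(-x)) - 6) = -36.
Step 3. [3*((-2*(-x)) - 6) = -36] 3·(inner) — divide through by 3, so div: (-2*(-x)) - 6 = -12.
Step 4. [(-2*(-x)) - 6 = -12] the outer -6 inverts by adding 6, so sub: -2*(-x) = -6.
Step 5. [-2*(-x) = -6] leading coefficient -2: divide by -2 ⇒ div: -x = 3.
Step 6. [-x = 3] flip signs both sides, so neg: x = -3.

Answer: x ∈ {-3}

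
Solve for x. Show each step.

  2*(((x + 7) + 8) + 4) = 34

Step 1. [2*(((x + 7) + 8) + 4) = 34] divide by the outer 2. So div: ((x + 7) + 8) + 4 = 17.
Step 2. [((x + 7) + 8) + 4 = 17] 4 comes off first (subtract 4) ⇒ sub: (x + 7) + 8 = 13.
Step 3. [(x + 7) + 8 = 13] +8 is outermost — subtract 8 both sides, so sub: x + 7 = 5.
Step 4. [x + 7 = 5] peel the +7: subtract 7 from each side, so sub: x = -2.

Answer: x ∈ {-2}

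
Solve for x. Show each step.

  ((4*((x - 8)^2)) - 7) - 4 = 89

Step 1. [((4*((x - 8)^2)) - 7) - 4 = 89] the outer -4 inverts by adding 4, so sub: (4*((x - 8)^2)) - 7 = 93.
Step 2. [(4*((x - 8)^2)) - 7 = 93] -7 is outermost — add 7 both sides ⇒ sub: 4*((x - 8)^2) = 100.
Step 3. [4*((x - 8)^2) = 100] leading coefficient 4: divide by 4 ⇒ div: (x - 8)^2 = 25.
Step 4. [(x - 8)^2 = 25] √ both sides: 25 ≥ 0 gives two branches. So sqrt: x - 8 = 5 or -5.
Step 5. [x - 8 = 5 or -5] the outer -8 inverts by adding 8, so sub: x = 13 or 3.

Answer: x ∈ {3, 13}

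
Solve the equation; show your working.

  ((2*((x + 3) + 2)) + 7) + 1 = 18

Step 1. [((2*((x + 3) + 2)) + 7) + 1 = 18] 1 comes off first (subtract 1) ⇒ sub: (2*((x + 3) + 2)) + 7 = 17.
Step 2. [(2*((x + 3) + 2)) + 7 = 17] +7 is outermost — subtract 7 both sides. So sub: 2*((x + 3) + 2) = 10.
Step 3. [2*((x + 3) + 2) = 10] LHS = 2·(…); ÷2 both sides, so div: (x + 3) + 2 = 5.
Step 4. [(x + 3) + 2 = 5] 2 comes off first (subtract 2). So sub: x + 3 = 3.
Step 5. [x + 3 = 3] subtract 3: x sits inside (… + 3) ⇒ sub: x = 0.

Answer: x ∈ {0}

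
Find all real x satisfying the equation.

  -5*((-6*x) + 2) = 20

Step 1. [-5*((-6*x) + 2) = 20] divide by the outer -5 ⇒ div: (-6*x) + 2 = -4.
Step 2. [(-6*x) + 2 = -4] peel the +2: subtract 2 from each side, so sub: -6*x = -6.
Step 3. [-6*x = -6] leading coefficient -6: divide by -6. So div: x = 1.

Answer: x ∈ {1}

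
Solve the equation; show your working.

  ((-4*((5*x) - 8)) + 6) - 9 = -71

Step 1. [((-4*((5*x) - 8)) + 6) - 9 = -71] 9 comes off first (add 9). So sub: (-4*((5*x) - 8)) + 6 = -62.
Step 2. [(-4*((5*x) - 8)) + 6 = -62] subtract 6: x sits inside (… + 6). So sub: -4*((5*x) - 8) = -68.
Step 3. [-4*((5*x) - 8) = -68] LHS = -4·(…); ÷-4 both sides, so div: (5*x) - 8 = 17.
Step 4. [(5*x) - 8 = 17] 8 comes off first (add 8) ⇒ sub: 5*x = 25.
Step 5. [5*x = 25] 5·(inner) — divide through by 5, so div: x = 5.

Answer: x ∈ {5}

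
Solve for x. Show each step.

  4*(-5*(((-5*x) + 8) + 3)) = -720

Step 1. [4*(-5*(((-5*x) + 8) + 3)) = -720] divide by the outer 4, so div: -5*(((-5*x) + 8) + 3) = -180.
Step 2. [-5*(((-5*x) + 8) + 3) = -180] -5 out front; divide by -5, so div: ((-5*x) + 8) + 3 = 36.
Step 3. [((-5*x) + 8) + 3 = 36] 3 comes off first (subtract 3). So sub: (-5*x) + 8 = 33.
Step 4. [(-5*x) + 8 = 33] peel the +8: subtract 8 from each side. So sub: -5*x = 25.
Step 5. [-5*x = 25] divide by the outer -5, so div: x = -5.

Answer: x ∈ {-5}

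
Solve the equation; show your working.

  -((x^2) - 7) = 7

Step 1. [-((x^2) - 7) = 7] LHS negated; negate both sides ⇒ neg: (x^2) - 7 = -7.
Step 2. [(x^2) - 7 = -7] 7 comes off first (add 7). So sub: x^2 = 0.
Step 3. [x^2 = 0] LHS squared, RHS 0 ≥ 0: apply √ (±), so sqrt: x = 0.

Answer: x ∈ {0}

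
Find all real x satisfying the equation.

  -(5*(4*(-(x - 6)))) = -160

Step 1. [-(5*(4*(-(x - 6)))) = -160] LHS negated; negate both sides. So neg: 5*(4*(-(x - 6))) = 160.
Step 2. [5*(4*(-(x - 6))) = 160] leading coefficient 5: divide by 5, so div: 4*(-(x - 6)) = 32.
Step 3. [4*(-(x - 6)) = 32] 4·(inner) — divide through by 4 ⇒ div: -(x - 6) = 8.
Step 4. [-(x - 6) = 8] leading − — multiply by −1. So neg: x - 6 = -8.
Step 5. [x - 6 = -8] peel the -6: add 6 from each side ⇒ sub: x = -2.

Answer: x ∈ {-2}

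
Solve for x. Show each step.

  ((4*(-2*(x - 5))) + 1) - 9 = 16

Step 1. [((4*(-2*(x - 5))) + 1) - 9 = 16] 9 comes off first (add 9), so sub: (4*(-2*(x - 5))) + 1 = 25.
Step 2. [(4*(-2*(x - 5))) + 1 = 25] the outer +1 inverts by subtracting 1. So sub: 4*(-2*(x - 5)) = 24.
Step 3. [4*(-2*(x - 5)) = 24] divide by the outer 4, so div: -2*(x - 5) = 6.
Step 4. [-2*(x - 5) = 6] -2 out front; divide by -2, so div: x - 5 = -3.
Step 5. [x - 5 = -3] 5 comes off first (add 5). So sub: x = 2.

Answer: x ∈ {2}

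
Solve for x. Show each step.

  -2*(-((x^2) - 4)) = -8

Step 1. [-2*(-((x^2) - 4)) = -8] LHS = -2·(…); ÷-2 both sides, so div: -((x^2) - 4) = 4.
Step 2. [-((x^2) - 4) = 4] flip signs both sides. So neg: (x^2) - 4 = -4.
Step 3. [(x^2) - 4 = -4] 4 comes off first (add 4). So sub: x^2 = 0.
Step 4. [x^2 = 0] LHS squared, RHS 0 ≥ 0: apply √ (±). So sqrt: x = 0.

Answer: x ∈ {0}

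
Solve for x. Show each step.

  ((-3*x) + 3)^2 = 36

Step 1. [((-3*x) + 3)^2 = 36] 36 ≥ 0, LHS is (·)² — take ±√ ⇒ sqrt: (-3*x) + 3 = 6 or -6.
Step 2. [(-3*x) + 3 = 6 or -6] +3 is outermost — subtract 3 both sides ⇒ sub: -3*x = 3 or -9.
Step 3. [-3*x = 3 or -9] divide by the outer -3 ⇒ div: x = -1 or 3.

Answer: x ∈ {-1, 3}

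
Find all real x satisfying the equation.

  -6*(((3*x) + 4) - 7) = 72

Step 1. [-6*(((3*x) + 4) - 7) = 72] -6 out front; divide by -6 ⇒ div: ((3*x) + 4) - 7 = -12.
Step 2. [((3*x) + 4) - 7 = -12] -7 is outermost — add 7 both sides ⇒ sub: (3*x) + 4 = -5.
Step 3. [(3*x) + 4 = -5] 4 comes off first (subtract 4). So sub: 3*x = -9.
Step 4. [3*x = -9] divide by the outer 3 ⇒ div: x = -3.

Answer: x ∈ {-3}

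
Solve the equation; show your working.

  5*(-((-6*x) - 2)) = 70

Step 1. [5*(-((-6*x) - 2)) = 70] 5·(inner) — divide through by 5 ⇒ div: -((-6*x) - 2) = 14.
Step 2. [-((-6*x) - 2) = 14] leading − — multiply by −1 ⇒ neg: (-6*x) - 2 = -14.
Step 3. [(-6*x) - 2 = -14] add 2: x sits inside (… - 2). So sub: -6*x = -12.
Step 4. [-6*x = -12] leading coefficient -6: divide by -6. So div: x = 2.

Answer: x ∈ {2}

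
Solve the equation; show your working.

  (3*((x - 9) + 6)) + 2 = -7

Step 1. [(3*((x - 9) + 6)) + 2 = -7] +2 is outermost — subtract 2 both sides. So sub: 3*((x - 9) + 6) = -9.
Step 2. [3*((x - 9) + 6) = -9] LHS = 3·(…); ÷3 both sides ⇒ div: (x - 9) + 6 = -3.
Step 3. [(x - 9) + 6 = -3] peel the +6: subtract 6 from each side ⇒ sub: x - 9 = -9.
Step 4. [x - 9 = -9] the outer -9 inverts by adding 9, so sub: x = 0.

Answer: x ∈ {0}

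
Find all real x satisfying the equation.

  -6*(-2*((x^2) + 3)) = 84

Step 1. [-6*(-2*((x^2) + 3)) = 84] LHS = -6·(…); ÷-6 both sides, so div: -2*((x^2) + 3) = -14.
Step 2. [-2*((x^2) + 3) = -14] -2·(inner) — divide through by -2, so div: (x^2) + 3 = 7.
Step 3. [(x^2) + 3 = 7] +3 is outermost — subtract 3 both sides. So sub: x^2 = 4.
Step 4. [x^2 = 4] √ both sides: 4 ≥ 0 gives two branches, so sqrt: x = 2 or -2.

Answer: x ∈ {-2, 2}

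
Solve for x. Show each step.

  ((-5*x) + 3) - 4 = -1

Step 1. [((-5*x) + 3) - 4 = -1] peel the -4: add 4 from each side, so sub: (-5*x) + 3 = 3.
Step 2. [(-5*x) + 3 = 3] 3 comes off first (subtract 3), so sub: -5*x = 0.
Step 3. [-5*x = 0] leading coefficient -5: divide by -5 ⇒ div: x = 0.

Answer: x ∈ {0}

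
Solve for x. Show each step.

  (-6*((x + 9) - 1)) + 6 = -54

Step 1. [(-6*((x + 9) - 1)) + 6 = -54] -6 | LHS and -6 | -54: pull -6 out. So factor: ((x + 9) - 1) - 1 = 9.
Step 2. [((x + 9) - 1) - 1 = 9] the outer -1 inverts by adding 1, so sub: (x + 9) - 1 = 10.
Step 3. [(x + 9) - 1 = 10] 1 comes off first (add 1), so sub: x + 9 = 11.
Step 4. [x + 9 = 11] peel the +9: subtract 9 from each side ⇒ sub: x = 2.

Answer: x ∈ {2}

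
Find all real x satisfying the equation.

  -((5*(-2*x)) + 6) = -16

Step 1. [-((5*(-2*x)) + 6) = -16] LHS negated; negate both sides. So neg: (5*(-2*x)) + 6 = 16.
Step 2. [(5*(-2*x)) + 6 = 16] +6 is outermost — subtract 6 both sides. So sub: 5*(-2*x) = 10.
Step 3. [5*(-2*x) = 10] LHS = 5·(…); ÷5 both sides, so div: -2*x = 2.
Step 4. [-2*x = 2] -2·(inner) — divide through by -2 ⇒ div: x = -1.

Answer: x ∈ {-1}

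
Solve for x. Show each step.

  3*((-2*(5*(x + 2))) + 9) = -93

Step 1. [3*((-2*(5*(x + 2))) + 9) = -93] divide by the outer 3, so div: (-2*(5*(x + 2))) + 9 = -31.
Step 2. [(-2*(5*(x + 2))) + 9 = -31] 9 comes off first (subtract 9) ⇒ sub: -2*(5*(x + 2)) = -40.
Step 3. [-2*(5*(x + 2)) = -40] -2·(inner) — divide through by -2. So div: 5*(x + 2) = 20.
Step 4. [5*(x + 2) = 20] divide by the outer 5, so div: x + 2 = 4.
Step 5. [x + 2 = 4] +2 is outermost — subtract 2 both sides. So sub: x = 2.

Answer: x ∈ {2}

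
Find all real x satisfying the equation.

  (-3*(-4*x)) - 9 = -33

Step 1. [(-3*(-4*x)) - 9 = -33] common factor -3 (LHS and -33) — divide through ⇒ factor: (-4*x) + 3 = 11.
Step 2. [(-4*x) + 3 = 11] 3 comes off first (subtract 3). So sub: -4*x = 8.
Step 3. [-4*x = 8] -4 out front; divide by -4 ⇒ div: x = -2.

Answer: x ∈ {-2}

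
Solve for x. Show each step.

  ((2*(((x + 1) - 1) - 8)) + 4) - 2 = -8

Step 1. [((2*(((x + 1) - 1) - 8)) + 4) - 2 = -8] 2 comes off first (add 2) ⇒ sub: (2*(((x + 1) - 1) - 8)) + 4 = -6.
Step 2. [(2*(((x + 1) - 1) - 8)) + 4 = -6] common factor 2 (LHS and -6) — divide through ⇒ factor: (((x + 1) - 1) - 8) + 2 = -3.
Step 3. [(((x + 1) - 1) - 8) + 2 = -3] 2 comes off first (subtract 2). So sub: ((x + 1) - 1) - 8 = -5.
Step 4. [((x + 1) - 1) - 8 = -5] the outer -8 inverts by adding 8, so sub: (x + 1) - 1 = 3.
Step 5. [(x + 1) - 1 = 3] peel the -1: add 1 from each side. So sub: x + 1 = 4.
Step 6. [x + 1 = 4] subtract 1: x sits inside (… + 1). So sub: x = 3.

Answer: x ∈ {3}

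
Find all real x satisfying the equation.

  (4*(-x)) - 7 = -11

Step 1. [(4*(-x)) - 7 = -11] the outer -7 inverts by adding 7. So sub: 4*(-x) = -4.
Step 2. [4*(-x) = -4] 4 out front; divide by 4, so div: -x = -1.
Step 3. [-x = -1] flip signs both sides ⇒ neg: x = 1.

Answer: x ∈ {1}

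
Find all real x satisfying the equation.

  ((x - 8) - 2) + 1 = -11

Step 1. [((x - 8) - 2) + 1 = -11] subtract 1: x sits inside (… + 1), so sub: (x - 8) - 2 = -12.
Step 2. [(x - 8) - 2 = -12] -2 is outermost — add 2 both sides. So sub: x - 8 = -10.
Step 3. [x - 8 = -10] -8 is outermost — add 8 both sides. So sub: x = -2.

Answer: x ∈ {-2}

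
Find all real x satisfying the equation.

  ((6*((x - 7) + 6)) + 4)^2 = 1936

Step 1. [((6*((x - 7) + 6)) + 4)^2 = 1936] 1936 ≥ 0, LHS is (·)² — take ±√. So sqrt: (6*((x - 7) + 6)) + 4 = 44 or -44.
Step 2. [(6*((x - 7) + 6)) + 4 = 44 or -44] 4 comes off first (subtract 4), so sub: 6*((x - 7) + 6) = 40 or -48.
Step 3. [6*((x - 7) + 6) = 40 or -48] 6·(inner) — divide through by 6. So div: (x - 7) + 6 = 20/3 or -8.
Step 4. [(x - 7) + 6 = 20/3 or -8] the outer +6 inverts by subtracting 6. So sub: x - 7 = 2/3 or -14.
Step 5. [x - 7 = 2/3 or -14] 7 comes off first (add 7). So sub: x = 23/3 or -7.

Answer: x ∈ {-7, 23/3}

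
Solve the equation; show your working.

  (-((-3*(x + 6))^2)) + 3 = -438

Step 1. [(-((-3*(x + 6))^2)) + 3 = -438] subtract 3: x sits inside (… + 3). So sub: -((-3*(x + 6))^2) = -441.
Step 2. [-((-3*(x + 6))^2) = -441] flip signs both sides, so neg: (-3*(x + 6))^2 = 441.
Step 3. [(-3*(x + 6))^2 = 441] LHS squared, RHS 441 ≥ 0: apply √ (±) ⇒ sqrt: -3*(x + 6) = 21 or -21.
Step 4. [-3*(x + 6) = 21 or -21] leading coefficient -3: divide by -3. So div: x + 6 = -7 or 7.
Step 5. [x + 6 = -7 or 7] the outer +6 inverts by subtracting 6, so sub: x = -13 or 1.

Answer: x ∈ {-13, 1}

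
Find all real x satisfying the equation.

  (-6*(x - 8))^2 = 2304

Step 1. [(-6*(x - 8))^2 = 2304] 2304 ≥ 0, LHS is (·)² — take ±√ ⇒ sqrt: -6*(x - 8) = 48 or -48.
Step 2. [-6*(x - 8) = 48 or -48] LHS = -6·(…); ÷-6 both sides, so div: x - 8 = -8 or 8.
Step 3. [x - 8 = -8 or 8] add 8: x sits inside (… - 8), so sub: x = 0 or 16.

Answer: x ∈ {0, 16}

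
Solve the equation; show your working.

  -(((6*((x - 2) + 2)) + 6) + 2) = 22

Step 1. [-(((6*((x - 2) + 2)) + 6) + 2) = 22] LHS negated; negate both sides, so neg: ((6*((x - 2) + 2)) + 6) + 2 = -22.
Step 2. [((6*((x - 2) + 2)) + 6) + 2 = -22] the outer +2 inverts by subtracting 2 ⇒ sub: (6*((x - 2) + 2)) + 6 = -24.
Step 3. [(6*((x - 2) + 2)) + 6 = -24] +6 is outermost — subtract 6 both sides ⇒ sub: 6*((x - 2) + 2) = -30.
Step 4. [6*((x - 2) + 2) = -30] 6 out front; divide by 6 ⇒ div: (x - 2) + 2 = -5.
Step 5. [(x - 2) + 2 = -5] subtract 2: x sits inside (… + 2) ⇒ sub: x - 2 = -7.
Step 6. [x - 2 = -7] -2 is outermost — add 2 both sides, so sub: x = -5.

Answer: x ∈ {-5}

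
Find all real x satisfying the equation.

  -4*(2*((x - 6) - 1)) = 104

Step 1. [-4*(2*((x - 6) - 1)) = 104] -4 out front; divide by -4. So div: 2*((x - 6) - 1) = -26.
Step 2. [2*((x - 6) - 1) = -26] 2 out front; divide by 2, so div: (x - 6) - 1 = -13.
Step 3. [(x - 6) - 1 = -13] -1 is outermost — add 1 both sides. So sub: x - 6 = -12.
Step 4. [x - 6 = -12] -6 is outermost — add 6 both sides. So sub: x = -6.

Answer: x ∈ {-6}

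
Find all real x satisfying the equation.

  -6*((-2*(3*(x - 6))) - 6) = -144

Step 1. [-6*((-2*(3*(x - 6))) - 6) = -144] LHS = -6·(…); ÷-6 both sides ⇒ div: (-2*(3*(x - 6))) - 6 = 24.
Step 2. [(-2*(3*(x - 6))) - 6 = 24] the outer -6 inverts by adding 6. So sub: -2*(3*(x - 6)) = 30.
Step 3. [-2*(3*(x - 6)) = 30] leading coefficient -2: divide by -2, so div: 3*(x - 6) = -15.
Step 4. [3*(x - 6) = -15] leading coefficient 3: divide by 3. So div: x - 6 = -5.
Step 5. [x - 6 = -5] peel the -6: add 6 from each side. So sub: x = 1.

Answer: x ∈ {1}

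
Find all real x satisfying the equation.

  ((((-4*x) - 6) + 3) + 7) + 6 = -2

Step 1. [((((-4*x) - 6) + 3) + 7) + 6 = -2] peel the +6: subtract 6 from each side. So sub: (((-4*x) - 6) + 3) + 7 = -8.
Step 2. [(((-4*x) - 6) + 3) + 7 = -8] 7 comes off first (subtract 7), so sub: ((-4*x) - 6) + 3 = -15.
Step 3. [((-4*x) - 6) + 3 = -15] +3 is outermost — subtract 3 both sides ⇒ sub: (-4*x) - 6 = -18.
Step 4. [(-4*x) - 6 = -18] -6 is outermost — add 6 both sides ⇒ sub: -4*x = -12.
Step 5. [-4*x = -12] leading coefficient -4: divide by -4 ⇒ div: x = 3.

Answer: x ∈ {3}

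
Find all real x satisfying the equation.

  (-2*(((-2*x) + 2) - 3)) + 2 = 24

Step 1. [(-2*(((-2*x) + 2) - 3)) + 2 = 24] subtract 2: x sits inside (… + 2). So sub: -2*(((-2*x) + 2) - 3) = 22.
Step 2. [-2*(((-2*x) + 2) - 3) = 22] leading coefficient -2: divide by -2 ⇒ div: ((-2*x) + 2) - 3 = -11.
Step 3. [((-2*x) + 2) - 3 = -11] 3 comes off first (add 3), so sub: (-2*x) + 2 = -8.
Step 4. [(-2*x) + 2 = -8] common factor -2 (LHS and -8) — divide through ⇒ factor: x - 1 = 4.
Step 5. [x - 1 = 4] add 1: x sits inside (… - 1). So sub: x = 5.

Answer: x ∈ {5}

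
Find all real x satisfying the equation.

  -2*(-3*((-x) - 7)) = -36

Step 1. [-2*(-3*((-x) - 7)) = -36] leading coefficient -2: divide by -2. So div: -3*((-x) - 7) = 18.
Step 2. [-3*((-x) - 7) = 18] leading coefficient -3: divide by -3. So div: (-x) - 7 = -6.
Step 3. [(-x) - 7 = -6] 7 comes off first (add 7). So sub: -x = 1.
Step 4. [-x = 1] flip signs both sides, so neg: x = -1.

Answer: x ∈ {-1}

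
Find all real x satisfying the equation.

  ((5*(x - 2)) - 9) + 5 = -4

Step 1. [((5*(x - 2)) - 9) + 5 = -4] the outer +5 inverts by subtracting 5, so sub: (5*(x - 2)) - 9 = -9.
Step 2. [(5*(x - 2)) - 9 = -9] peel the -9: add 9 from each side. So sub: 5*(x - 2) = 0.
Step 3. [5*(x - 2) = 0] leading coefficient 5: divide by 5 ⇒ div: x - 2 = 0.
Step 4. [x - 2 = 0] 2 comes off first (add 2), so sub: x = 2.

Answer: x ∈ {2}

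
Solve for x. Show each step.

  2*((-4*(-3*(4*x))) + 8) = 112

Step 1. [2*((-4*(-3*(4*x))) + 8) = 112] divide by the outer 2. So div: (-4*(-3*(4*x))) + 8 = 56.
Step 2. [(-4*(-3*(4*x))) + 8 = 56] 8 comes off first (subtract 8) ⇒ sub: -4*(-3*(4*x)) = 48.
Step 3. [-4*(-3*(4*x)) = 48] LHS = -4·(…); ÷-4 both sides. So div: -3*(4*x) = -12.
Step 4. [-3*(4*x) = -12] leading coefficient -3: divide by -3 ⇒ div: 4*x = 4.
Step 5. [4*x = 4] divide by the outer 4. So div: x = 1.

Answer: x ∈ {1}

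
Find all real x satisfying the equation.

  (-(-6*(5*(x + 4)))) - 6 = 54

Step 1. [(-(-6*(5*(x + 4)))) - 6 = 54] the outer -6 inverts by adding 6 ⇒ sub: -(-6*(5*(x + 4))) = 60.
Step 2. [-(-6*(5*(x + 4))) = 60] leading − — multiply by −1 ⇒ neg: -6*(5*(x + 4)) = -60.
Step 3. [-6*(5*(x + 4)) = -60] divide by the outer -6. So div: 5*(x + 4) = 10.
Step 4. [5*(x + 4) = 10] leading coefficient 5: divide by 5, so div: x + 4 = 2.
Step 5. [x + 4 = 2] 4 comes off first (subtract 4) ⇒ sub: x = -2.

Answer: x ∈ {-2}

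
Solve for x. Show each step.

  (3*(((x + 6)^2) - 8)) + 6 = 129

Step 1. [(3*(((x + 6)^2) - 8)) + 6 = 129] common factor 3 (LHS and 129) — divide through ⇒ factor: (((x + 6)^2) - 8) + 2 = 43.
Step 2. [(((x + 6)^2) - 8) + 2 = 43] subtract 2: x sits inside (… + 2). So sub: ((x + 6)^2) - 8 = 41.
Step 3. [((x + 6)^2) - 8 = 41] 8 comes off first (add 8). So sub: (x + 6)^2 = 49.
Step 4. [(x + 6)^2 = 49] √ both sides: 49 ≥ 0 gives two branches. So sqrt: x + 6 = 7 or -7.
Step 5. [x + 6 = 7 or -7] the outer +6 inverts by subtracting 6 ⇒ sub: x = 1 or -13.

Answer: x ∈ {-13, 1}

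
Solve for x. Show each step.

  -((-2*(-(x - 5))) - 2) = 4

Step 1. [-((-2*(-(x - 5))) - 2) = 4] flip signs both sides, so neg: (-2*(-(x - 5))) - 2 = -4.
Step 2. [(-2*(-(x - 5))) - 2 = -4] -2 | LHS and -2 | -4: pull -2 out, so factor: (-(x - 5)) + 1 = 2.
Step 3. [(-(x - 5)) + 1 = 2] +1 is outermost — subtract 1 both sides, so sub: -(x - 5) = 1.
Step 4. [-(x - 5) = 1] leading − — multiply by −1, so neg: x - 5 = -1.
Step 5. [x - 5 = -1] peel the -5: add 5 from each side. So sub: x = 4.

Answer: x ∈ {4}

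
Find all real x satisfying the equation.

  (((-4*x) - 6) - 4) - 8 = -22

Step 1. [(((-4*x) - 6) - 4) - 8 = -22] the outer -8 inverts by adding 8. So sub: ((-4*x) - 6) - 4 = -14.
Step 2. [((-4*x) - 6) - 4 = -14] 4 comes off first (add 4). So sub: (-4*x) - 6 = -10.
Step 3. [(-4*x) - 6 = -10] -6 is outermost — add 6 both sides, so sub: -4*x = -4.
Step 4. [-4*x = -4] LHS = -4·(…); ÷-4 both sides, so div: x = 1.

Answer: x ∈ {1}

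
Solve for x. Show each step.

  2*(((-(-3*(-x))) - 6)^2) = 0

Step 1. [2*(((-(-3*(-x))) - 6)^2) = 0] LHS = 2·(…); ÷2 both sides ⇒ div: ((-(-3*(-x))) - 6)^2 = 0.
Step 2. [((-(-3*(-x))) - 6)^2 = 0] LHS squared, RHS 0 ≥ 0: apply √ (±). So sqrt: (-(-3*(-x))) - 6 = 0.
Step 3. [(-(-3*(-x))) - 6 = 0] -6 is outermost — add 6 both sides, so sub: -(-3*(-x)) = 6.
Step 4. [-(-3*(-x)) = 6] flip signs both sides. So neg: -3*(-x) = -6.
Step 5. [-3*(-x) = -6] LHS = -3·(…); ÷-3 both sides ⇒ div: -x = 2.
Step 6. [-x = 2] LHS negated; negate both sides ⇒ neg: x = -2.

Answer: x ∈ {-2}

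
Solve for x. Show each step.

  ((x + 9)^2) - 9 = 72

Step 1. [((x + 9)^2) - 9 = 72] the outer -9 inverts by adding 9 ⇒ sub: (x + 9)^2 = 81.
Step 2. [(x + 9)^2 = 81] LHS squared, RHS 81 ≥ 0: apply √ (±). So sqrt: x + 9 = 9 or -9.
Step 3. [x + 9 = 9 or -9] peel the +9: subtract 9 from each side. So sub: x = 0 or -18.

Answer: x ∈ {-18, 0}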